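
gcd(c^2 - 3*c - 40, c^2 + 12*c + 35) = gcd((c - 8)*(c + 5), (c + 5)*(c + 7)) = c + 5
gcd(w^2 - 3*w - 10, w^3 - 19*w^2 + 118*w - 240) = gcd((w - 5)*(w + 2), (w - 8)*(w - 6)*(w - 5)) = w - 5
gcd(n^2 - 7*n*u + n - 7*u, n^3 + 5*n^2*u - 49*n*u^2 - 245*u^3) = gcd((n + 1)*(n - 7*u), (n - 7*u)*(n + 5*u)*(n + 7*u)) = -n + 7*u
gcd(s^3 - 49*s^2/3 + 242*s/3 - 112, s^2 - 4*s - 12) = s - 6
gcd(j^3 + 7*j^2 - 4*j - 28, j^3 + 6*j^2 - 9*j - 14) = j^2 + 5*j - 14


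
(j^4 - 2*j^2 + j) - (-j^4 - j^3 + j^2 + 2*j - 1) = 2*j^4 + j^3 - 3*j^2 - j + 1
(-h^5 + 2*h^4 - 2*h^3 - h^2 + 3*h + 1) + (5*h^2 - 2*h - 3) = -h^5 + 2*h^4 - 2*h^3 + 4*h^2 + h - 2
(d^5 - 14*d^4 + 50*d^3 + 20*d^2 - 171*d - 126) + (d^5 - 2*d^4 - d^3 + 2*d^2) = 2*d^5 - 16*d^4 + 49*d^3 + 22*d^2 - 171*d - 126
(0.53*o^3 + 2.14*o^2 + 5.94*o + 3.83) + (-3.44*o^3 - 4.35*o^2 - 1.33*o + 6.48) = -2.91*o^3 - 2.21*o^2 + 4.61*o + 10.31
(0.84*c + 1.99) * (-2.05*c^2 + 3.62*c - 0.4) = -1.722*c^3 - 1.0387*c^2 + 6.8678*c - 0.796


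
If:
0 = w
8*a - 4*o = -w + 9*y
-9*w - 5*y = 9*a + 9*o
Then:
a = 61*y/108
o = -121*y/108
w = 0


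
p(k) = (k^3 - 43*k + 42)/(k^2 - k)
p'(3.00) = 5.67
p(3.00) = -10.00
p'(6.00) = 2.17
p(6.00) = 0.00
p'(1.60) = 17.41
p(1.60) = -23.65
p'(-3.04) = 5.54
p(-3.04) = 11.78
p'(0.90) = 52.85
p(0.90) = -44.77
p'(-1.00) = 43.00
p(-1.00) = 42.00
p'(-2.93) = 5.89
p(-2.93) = 12.40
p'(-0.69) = 89.22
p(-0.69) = 61.18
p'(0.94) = 48.53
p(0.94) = -42.74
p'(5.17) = 2.57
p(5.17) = -1.95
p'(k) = (1 - 2*k)*(k^3 - 43*k + 42)/(k^2 - k)^2 + (3*k^2 - 43)/(k^2 - k) = 1 + 42/k^2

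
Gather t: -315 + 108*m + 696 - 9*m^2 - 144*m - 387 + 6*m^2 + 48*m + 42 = -3*m^2 + 12*m + 36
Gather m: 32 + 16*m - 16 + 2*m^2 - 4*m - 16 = 2*m^2 + 12*m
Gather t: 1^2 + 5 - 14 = -8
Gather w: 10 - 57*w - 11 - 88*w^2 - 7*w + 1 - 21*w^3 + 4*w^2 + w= -21*w^3 - 84*w^2 - 63*w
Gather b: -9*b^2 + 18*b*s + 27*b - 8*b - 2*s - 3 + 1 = -9*b^2 + b*(18*s + 19) - 2*s - 2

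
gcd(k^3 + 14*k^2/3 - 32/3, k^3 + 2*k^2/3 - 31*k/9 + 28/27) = k - 4/3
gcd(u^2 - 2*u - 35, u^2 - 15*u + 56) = u - 7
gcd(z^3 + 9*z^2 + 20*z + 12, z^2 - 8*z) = 1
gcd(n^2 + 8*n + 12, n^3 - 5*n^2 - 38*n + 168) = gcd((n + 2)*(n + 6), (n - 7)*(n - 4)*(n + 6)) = n + 6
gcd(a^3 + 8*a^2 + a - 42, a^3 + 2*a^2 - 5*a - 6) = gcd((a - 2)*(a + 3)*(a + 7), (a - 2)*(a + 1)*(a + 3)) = a^2 + a - 6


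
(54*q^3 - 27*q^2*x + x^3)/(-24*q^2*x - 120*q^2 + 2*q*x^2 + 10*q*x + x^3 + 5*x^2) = (9*q^2 - 6*q*x + x^2)/(-4*q*x - 20*q + x^2 + 5*x)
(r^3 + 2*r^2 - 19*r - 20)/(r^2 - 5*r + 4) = (r^2 + 6*r + 5)/(r - 1)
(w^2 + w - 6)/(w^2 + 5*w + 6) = (w - 2)/(w + 2)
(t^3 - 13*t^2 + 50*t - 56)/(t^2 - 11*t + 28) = t - 2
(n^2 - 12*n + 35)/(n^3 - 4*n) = (n^2 - 12*n + 35)/(n*(n^2 - 4))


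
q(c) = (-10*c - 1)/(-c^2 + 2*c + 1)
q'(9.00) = -0.22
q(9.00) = 1.47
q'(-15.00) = -0.03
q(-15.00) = -0.59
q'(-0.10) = -12.66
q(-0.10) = 0.00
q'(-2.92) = -0.49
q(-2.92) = -2.11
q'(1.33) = -7.93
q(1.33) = -7.56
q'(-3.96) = -0.31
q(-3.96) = -1.71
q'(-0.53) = -83.89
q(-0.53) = -12.61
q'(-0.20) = -25.51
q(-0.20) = 1.79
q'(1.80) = -23.79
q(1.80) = -13.97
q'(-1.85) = -1.03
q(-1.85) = -2.86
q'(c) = (-10*c - 1)*(2*c - 2)/(-c^2 + 2*c + 1)^2 - 10/(-c^2 + 2*c + 1)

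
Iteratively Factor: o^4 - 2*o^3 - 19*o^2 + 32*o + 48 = (o + 1)*(o^3 - 3*o^2 - 16*o + 48) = (o - 4)*(o + 1)*(o^2 + o - 12) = (o - 4)*(o - 3)*(o + 1)*(o + 4)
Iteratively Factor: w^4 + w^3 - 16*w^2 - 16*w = (w + 1)*(w^3 - 16*w) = w*(w + 1)*(w^2 - 16) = w*(w + 1)*(w + 4)*(w - 4)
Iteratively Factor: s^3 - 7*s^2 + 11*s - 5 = (s - 1)*(s^2 - 6*s + 5) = (s - 1)^2*(s - 5)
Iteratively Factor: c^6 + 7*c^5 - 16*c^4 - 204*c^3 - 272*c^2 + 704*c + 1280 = (c - 2)*(c^5 + 9*c^4 + 2*c^3 - 200*c^2 - 672*c - 640) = (c - 2)*(c + 4)*(c^4 + 5*c^3 - 18*c^2 - 128*c - 160) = (c - 2)*(c + 4)^2*(c^3 + c^2 - 22*c - 40) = (c - 2)*(c + 2)*(c + 4)^2*(c^2 - c - 20) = (c - 2)*(c + 2)*(c + 4)^3*(c - 5)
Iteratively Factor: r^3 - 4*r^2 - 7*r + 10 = (r + 2)*(r^2 - 6*r + 5) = (r - 5)*(r + 2)*(r - 1)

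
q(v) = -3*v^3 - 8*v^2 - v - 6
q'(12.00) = -1489.00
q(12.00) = -6354.00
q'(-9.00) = -586.00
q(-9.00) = 1542.00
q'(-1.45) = 3.28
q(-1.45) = -12.22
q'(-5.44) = -180.30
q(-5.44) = 245.66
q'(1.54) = -46.98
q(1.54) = -37.47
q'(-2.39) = -14.17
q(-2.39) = -8.35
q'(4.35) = -240.90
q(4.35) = -408.67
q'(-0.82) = 6.07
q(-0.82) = -8.91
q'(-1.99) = -4.80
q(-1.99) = -12.05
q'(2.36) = -88.89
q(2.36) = -92.35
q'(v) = -9*v^2 - 16*v - 1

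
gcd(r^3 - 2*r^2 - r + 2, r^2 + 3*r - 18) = 1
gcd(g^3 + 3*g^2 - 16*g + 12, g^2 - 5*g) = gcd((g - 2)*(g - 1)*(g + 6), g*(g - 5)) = 1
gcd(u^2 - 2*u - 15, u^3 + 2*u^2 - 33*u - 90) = u + 3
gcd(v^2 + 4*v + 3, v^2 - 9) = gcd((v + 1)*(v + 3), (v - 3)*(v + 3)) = v + 3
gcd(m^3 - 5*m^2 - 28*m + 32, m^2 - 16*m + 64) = m - 8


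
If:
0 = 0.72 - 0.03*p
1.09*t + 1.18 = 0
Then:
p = 24.00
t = -1.08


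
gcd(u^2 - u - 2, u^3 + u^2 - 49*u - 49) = u + 1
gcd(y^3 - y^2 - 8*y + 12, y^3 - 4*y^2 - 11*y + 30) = y^2 + y - 6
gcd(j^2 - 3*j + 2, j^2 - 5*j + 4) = j - 1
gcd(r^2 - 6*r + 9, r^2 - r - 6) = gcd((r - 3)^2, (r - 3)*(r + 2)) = r - 3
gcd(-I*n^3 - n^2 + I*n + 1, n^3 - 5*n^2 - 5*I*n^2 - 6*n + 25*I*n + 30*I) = n + 1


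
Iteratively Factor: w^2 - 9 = (w + 3)*(w - 3)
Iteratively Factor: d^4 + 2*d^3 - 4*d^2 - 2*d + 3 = (d + 3)*(d^3 - d^2 - d + 1) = (d - 1)*(d + 3)*(d^2 - 1) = (d - 1)*(d + 1)*(d + 3)*(d - 1)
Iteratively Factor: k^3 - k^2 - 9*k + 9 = (k - 1)*(k^2 - 9) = (k - 3)*(k - 1)*(k + 3)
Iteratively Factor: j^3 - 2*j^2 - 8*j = (j - 4)*(j^2 + 2*j) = (j - 4)*(j + 2)*(j)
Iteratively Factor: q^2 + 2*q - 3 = (q - 1)*(q + 3)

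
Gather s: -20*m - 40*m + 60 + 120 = 180 - 60*m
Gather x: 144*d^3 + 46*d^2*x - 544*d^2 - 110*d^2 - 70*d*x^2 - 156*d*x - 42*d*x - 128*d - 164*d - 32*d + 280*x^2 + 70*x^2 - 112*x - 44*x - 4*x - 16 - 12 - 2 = 144*d^3 - 654*d^2 - 324*d + x^2*(350 - 70*d) + x*(46*d^2 - 198*d - 160) - 30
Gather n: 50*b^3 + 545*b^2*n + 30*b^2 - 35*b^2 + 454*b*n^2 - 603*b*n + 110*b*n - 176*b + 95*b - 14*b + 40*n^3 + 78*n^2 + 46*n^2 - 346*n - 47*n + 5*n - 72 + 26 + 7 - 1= 50*b^3 - 5*b^2 - 95*b + 40*n^3 + n^2*(454*b + 124) + n*(545*b^2 - 493*b - 388) - 40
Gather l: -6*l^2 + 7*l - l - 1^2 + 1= -6*l^2 + 6*l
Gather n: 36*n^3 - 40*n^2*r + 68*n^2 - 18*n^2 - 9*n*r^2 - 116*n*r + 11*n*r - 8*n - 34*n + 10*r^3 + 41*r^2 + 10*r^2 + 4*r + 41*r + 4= 36*n^3 + n^2*(50 - 40*r) + n*(-9*r^2 - 105*r - 42) + 10*r^3 + 51*r^2 + 45*r + 4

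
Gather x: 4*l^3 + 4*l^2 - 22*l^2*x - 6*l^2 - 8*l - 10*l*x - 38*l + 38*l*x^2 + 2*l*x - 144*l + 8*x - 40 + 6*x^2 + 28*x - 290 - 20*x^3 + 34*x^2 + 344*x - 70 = 4*l^3 - 2*l^2 - 190*l - 20*x^3 + x^2*(38*l + 40) + x*(-22*l^2 - 8*l + 380) - 400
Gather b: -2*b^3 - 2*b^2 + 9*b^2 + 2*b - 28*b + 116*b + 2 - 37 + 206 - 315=-2*b^3 + 7*b^2 + 90*b - 144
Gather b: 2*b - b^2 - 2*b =-b^2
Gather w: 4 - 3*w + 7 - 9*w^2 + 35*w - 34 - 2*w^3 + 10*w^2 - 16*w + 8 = -2*w^3 + w^2 + 16*w - 15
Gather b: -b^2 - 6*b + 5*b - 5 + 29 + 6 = -b^2 - b + 30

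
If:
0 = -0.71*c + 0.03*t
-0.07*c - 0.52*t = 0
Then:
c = 0.00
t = 0.00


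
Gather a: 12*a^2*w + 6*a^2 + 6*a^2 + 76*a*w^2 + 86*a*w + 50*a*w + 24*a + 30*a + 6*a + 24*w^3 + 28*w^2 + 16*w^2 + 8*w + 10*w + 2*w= a^2*(12*w + 12) + a*(76*w^2 + 136*w + 60) + 24*w^3 + 44*w^2 + 20*w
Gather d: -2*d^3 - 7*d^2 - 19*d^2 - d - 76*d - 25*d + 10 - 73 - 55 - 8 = -2*d^3 - 26*d^2 - 102*d - 126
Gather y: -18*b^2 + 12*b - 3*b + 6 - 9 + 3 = -18*b^2 + 9*b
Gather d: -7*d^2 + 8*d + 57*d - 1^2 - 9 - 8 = -7*d^2 + 65*d - 18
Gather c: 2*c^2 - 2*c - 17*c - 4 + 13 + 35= 2*c^2 - 19*c + 44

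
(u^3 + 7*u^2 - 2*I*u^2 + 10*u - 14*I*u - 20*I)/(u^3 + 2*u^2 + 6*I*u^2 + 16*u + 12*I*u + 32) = (u + 5)/(u + 8*I)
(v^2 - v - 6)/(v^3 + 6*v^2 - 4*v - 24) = (v - 3)/(v^2 + 4*v - 12)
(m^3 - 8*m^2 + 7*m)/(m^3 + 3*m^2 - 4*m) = (m - 7)/(m + 4)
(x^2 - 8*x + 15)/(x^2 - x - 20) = (x - 3)/(x + 4)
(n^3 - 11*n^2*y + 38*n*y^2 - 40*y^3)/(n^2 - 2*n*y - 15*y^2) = (n^2 - 6*n*y + 8*y^2)/(n + 3*y)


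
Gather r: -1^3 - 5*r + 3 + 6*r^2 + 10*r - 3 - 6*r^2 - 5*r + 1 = 0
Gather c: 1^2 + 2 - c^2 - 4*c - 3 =-c^2 - 4*c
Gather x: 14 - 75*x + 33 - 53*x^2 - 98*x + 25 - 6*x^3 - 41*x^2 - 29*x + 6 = -6*x^3 - 94*x^2 - 202*x + 78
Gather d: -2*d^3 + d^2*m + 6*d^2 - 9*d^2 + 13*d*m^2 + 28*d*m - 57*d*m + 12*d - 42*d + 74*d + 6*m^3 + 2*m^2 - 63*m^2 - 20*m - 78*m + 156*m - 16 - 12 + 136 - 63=-2*d^3 + d^2*(m - 3) + d*(13*m^2 - 29*m + 44) + 6*m^3 - 61*m^2 + 58*m + 45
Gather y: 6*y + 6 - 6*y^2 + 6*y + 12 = -6*y^2 + 12*y + 18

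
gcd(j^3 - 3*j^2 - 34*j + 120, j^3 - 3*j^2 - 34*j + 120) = j^3 - 3*j^2 - 34*j + 120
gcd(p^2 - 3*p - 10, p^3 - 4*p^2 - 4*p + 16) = p + 2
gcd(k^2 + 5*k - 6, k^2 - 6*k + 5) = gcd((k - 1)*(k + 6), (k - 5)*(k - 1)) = k - 1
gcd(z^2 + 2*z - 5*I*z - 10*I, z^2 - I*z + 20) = z - 5*I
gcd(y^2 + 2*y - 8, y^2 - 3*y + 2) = y - 2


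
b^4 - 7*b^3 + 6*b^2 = b^2*(b - 6)*(b - 1)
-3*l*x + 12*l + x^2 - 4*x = (-3*l + x)*(x - 4)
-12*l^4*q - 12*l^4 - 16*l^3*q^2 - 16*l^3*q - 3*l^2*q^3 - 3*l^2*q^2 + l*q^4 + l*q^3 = (-6*l + q)*(l + q)*(2*l + q)*(l*q + l)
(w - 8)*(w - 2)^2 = w^3 - 12*w^2 + 36*w - 32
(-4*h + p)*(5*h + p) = -20*h^2 + h*p + p^2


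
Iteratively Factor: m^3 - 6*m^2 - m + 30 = (m + 2)*(m^2 - 8*m + 15) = (m - 3)*(m + 2)*(m - 5)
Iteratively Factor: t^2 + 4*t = (t + 4)*(t)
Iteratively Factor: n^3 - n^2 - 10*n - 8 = (n + 1)*(n^2 - 2*n - 8) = (n + 1)*(n + 2)*(n - 4)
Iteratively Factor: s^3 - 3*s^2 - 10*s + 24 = (s + 3)*(s^2 - 6*s + 8) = (s - 4)*(s + 3)*(s - 2)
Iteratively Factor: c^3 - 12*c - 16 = (c + 2)*(c^2 - 2*c - 8) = (c + 2)^2*(c - 4)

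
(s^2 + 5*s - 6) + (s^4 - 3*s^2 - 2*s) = s^4 - 2*s^2 + 3*s - 6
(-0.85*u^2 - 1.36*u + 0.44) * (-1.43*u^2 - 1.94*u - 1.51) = 1.2155*u^4 + 3.5938*u^3 + 3.2927*u^2 + 1.2*u - 0.6644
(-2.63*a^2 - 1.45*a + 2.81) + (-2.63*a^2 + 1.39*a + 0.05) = -5.26*a^2 - 0.0600000000000001*a + 2.86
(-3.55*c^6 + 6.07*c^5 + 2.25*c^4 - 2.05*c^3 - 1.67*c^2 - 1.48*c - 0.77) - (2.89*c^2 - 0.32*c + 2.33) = -3.55*c^6 + 6.07*c^5 + 2.25*c^4 - 2.05*c^3 - 4.56*c^2 - 1.16*c - 3.1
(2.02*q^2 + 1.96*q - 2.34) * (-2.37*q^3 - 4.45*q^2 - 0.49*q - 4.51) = -4.7874*q^5 - 13.6342*q^4 - 4.166*q^3 + 0.342400000000001*q^2 - 7.693*q + 10.5534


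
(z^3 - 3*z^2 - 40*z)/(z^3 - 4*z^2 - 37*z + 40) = z/(z - 1)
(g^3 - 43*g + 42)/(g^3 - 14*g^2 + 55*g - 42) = (g + 7)/(g - 7)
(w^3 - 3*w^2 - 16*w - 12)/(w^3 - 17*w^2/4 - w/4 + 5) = 4*(w^2 - 4*w - 12)/(4*w^2 - 21*w + 20)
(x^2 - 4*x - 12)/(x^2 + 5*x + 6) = (x - 6)/(x + 3)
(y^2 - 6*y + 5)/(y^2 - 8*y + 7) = (y - 5)/(y - 7)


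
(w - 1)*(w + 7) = w^2 + 6*w - 7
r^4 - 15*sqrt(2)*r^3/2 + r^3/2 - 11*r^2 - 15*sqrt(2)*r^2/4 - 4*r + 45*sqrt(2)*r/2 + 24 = (r - 3/2)*(r + 2)*(r - 8*sqrt(2))*(r + sqrt(2)/2)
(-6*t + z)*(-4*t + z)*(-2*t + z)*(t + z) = -48*t^4 - 4*t^3*z + 32*t^2*z^2 - 11*t*z^3 + z^4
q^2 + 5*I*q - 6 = (q + 2*I)*(q + 3*I)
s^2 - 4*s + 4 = (s - 2)^2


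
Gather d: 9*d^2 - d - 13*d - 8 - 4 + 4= 9*d^2 - 14*d - 8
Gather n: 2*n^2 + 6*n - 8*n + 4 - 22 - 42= 2*n^2 - 2*n - 60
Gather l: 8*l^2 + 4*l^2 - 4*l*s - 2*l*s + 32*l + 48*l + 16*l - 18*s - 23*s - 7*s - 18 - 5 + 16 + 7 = 12*l^2 + l*(96 - 6*s) - 48*s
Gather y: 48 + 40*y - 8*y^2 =-8*y^2 + 40*y + 48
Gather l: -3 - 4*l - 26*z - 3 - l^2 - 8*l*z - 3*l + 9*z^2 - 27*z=-l^2 + l*(-8*z - 7) + 9*z^2 - 53*z - 6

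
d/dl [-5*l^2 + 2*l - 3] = 2 - 10*l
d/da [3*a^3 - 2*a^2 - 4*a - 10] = 9*a^2 - 4*a - 4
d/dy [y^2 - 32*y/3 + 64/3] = 2*y - 32/3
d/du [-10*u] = -10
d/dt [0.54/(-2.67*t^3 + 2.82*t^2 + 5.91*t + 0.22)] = (4.3254*t^2 - 3.0456*t - 3.1914)/(-2.67*t^3 + 2.82*t^2 + 5.91*t + 0.22)^2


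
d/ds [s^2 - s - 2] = 2*s - 1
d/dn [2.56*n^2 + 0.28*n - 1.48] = 5.12*n + 0.28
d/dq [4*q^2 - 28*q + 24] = 8*q - 28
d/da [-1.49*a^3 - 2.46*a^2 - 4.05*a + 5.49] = -4.47*a^2 - 4.92*a - 4.05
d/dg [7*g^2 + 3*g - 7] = 14*g + 3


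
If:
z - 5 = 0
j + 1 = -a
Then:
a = -j - 1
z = 5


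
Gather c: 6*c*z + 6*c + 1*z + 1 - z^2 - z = c*(6*z + 6) - z^2 + 1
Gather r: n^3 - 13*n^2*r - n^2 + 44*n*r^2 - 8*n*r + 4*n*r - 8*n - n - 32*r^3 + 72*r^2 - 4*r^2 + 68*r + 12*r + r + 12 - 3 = n^3 - n^2 - 9*n - 32*r^3 + r^2*(44*n + 68) + r*(-13*n^2 - 4*n + 81) + 9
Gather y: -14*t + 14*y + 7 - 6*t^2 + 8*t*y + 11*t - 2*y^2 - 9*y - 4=-6*t^2 - 3*t - 2*y^2 + y*(8*t + 5) + 3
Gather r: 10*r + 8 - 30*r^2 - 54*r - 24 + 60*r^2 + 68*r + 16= 30*r^2 + 24*r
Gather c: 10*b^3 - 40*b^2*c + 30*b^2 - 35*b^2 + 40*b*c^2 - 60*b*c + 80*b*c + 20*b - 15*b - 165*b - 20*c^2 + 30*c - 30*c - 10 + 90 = 10*b^3 - 5*b^2 - 160*b + c^2*(40*b - 20) + c*(-40*b^2 + 20*b) + 80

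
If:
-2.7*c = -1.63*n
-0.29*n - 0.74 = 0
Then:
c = -1.54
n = -2.55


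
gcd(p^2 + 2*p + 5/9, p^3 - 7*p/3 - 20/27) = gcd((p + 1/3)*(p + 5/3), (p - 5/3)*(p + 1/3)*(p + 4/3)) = p + 1/3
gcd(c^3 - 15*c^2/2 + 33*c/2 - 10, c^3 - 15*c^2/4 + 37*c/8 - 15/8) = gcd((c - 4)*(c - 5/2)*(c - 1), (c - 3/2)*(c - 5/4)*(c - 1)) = c - 1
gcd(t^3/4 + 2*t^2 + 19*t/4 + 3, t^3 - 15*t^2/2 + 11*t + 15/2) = 1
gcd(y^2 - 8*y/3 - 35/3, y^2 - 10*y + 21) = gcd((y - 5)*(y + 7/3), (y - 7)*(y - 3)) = 1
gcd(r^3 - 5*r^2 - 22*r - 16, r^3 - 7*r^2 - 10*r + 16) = r^2 - 6*r - 16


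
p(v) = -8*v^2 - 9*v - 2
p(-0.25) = -0.25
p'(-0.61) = 0.76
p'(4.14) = -75.24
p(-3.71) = -78.72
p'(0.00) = -9.00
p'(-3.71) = 50.36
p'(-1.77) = 19.32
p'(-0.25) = -5.00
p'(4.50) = -81.00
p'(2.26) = -45.16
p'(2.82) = -54.12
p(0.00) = -2.00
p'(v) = -16*v - 9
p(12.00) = -1262.00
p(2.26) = -63.20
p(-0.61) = 0.51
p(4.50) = -204.50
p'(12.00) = -201.00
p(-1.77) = -11.13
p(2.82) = -91.00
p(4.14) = -176.38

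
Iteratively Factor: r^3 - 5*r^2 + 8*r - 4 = (r - 1)*(r^2 - 4*r + 4) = (r - 2)*(r - 1)*(r - 2)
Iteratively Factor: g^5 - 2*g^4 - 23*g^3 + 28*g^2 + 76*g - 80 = (g - 1)*(g^4 - g^3 - 24*g^2 + 4*g + 80) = (g - 1)*(g + 4)*(g^3 - 5*g^2 - 4*g + 20) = (g - 5)*(g - 1)*(g + 4)*(g^2 - 4) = (g - 5)*(g - 1)*(g + 2)*(g + 4)*(g - 2)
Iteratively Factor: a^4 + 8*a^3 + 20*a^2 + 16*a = (a + 2)*(a^3 + 6*a^2 + 8*a) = a*(a + 2)*(a^2 + 6*a + 8) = a*(a + 2)*(a + 4)*(a + 2)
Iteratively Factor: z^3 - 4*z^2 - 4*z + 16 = (z + 2)*(z^2 - 6*z + 8) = (z - 2)*(z + 2)*(z - 4)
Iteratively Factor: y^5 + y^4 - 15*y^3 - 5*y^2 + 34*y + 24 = (y + 1)*(y^4 - 15*y^2 + 10*y + 24) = (y + 1)*(y + 4)*(y^3 - 4*y^2 + y + 6) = (y + 1)^2*(y + 4)*(y^2 - 5*y + 6) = (y - 2)*(y + 1)^2*(y + 4)*(y - 3)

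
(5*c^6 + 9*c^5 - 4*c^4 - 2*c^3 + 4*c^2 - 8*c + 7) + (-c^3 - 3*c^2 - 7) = 5*c^6 + 9*c^5 - 4*c^4 - 3*c^3 + c^2 - 8*c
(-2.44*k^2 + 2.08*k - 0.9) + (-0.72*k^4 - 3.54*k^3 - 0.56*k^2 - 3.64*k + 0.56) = -0.72*k^4 - 3.54*k^3 - 3.0*k^2 - 1.56*k - 0.34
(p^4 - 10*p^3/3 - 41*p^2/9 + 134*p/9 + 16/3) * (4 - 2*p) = -2*p^5 + 32*p^4/3 - 38*p^3/9 - 48*p^2 + 440*p/9 + 64/3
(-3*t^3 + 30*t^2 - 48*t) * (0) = 0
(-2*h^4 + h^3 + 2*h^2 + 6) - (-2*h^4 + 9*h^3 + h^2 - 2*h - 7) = -8*h^3 + h^2 + 2*h + 13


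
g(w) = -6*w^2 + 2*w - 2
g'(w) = 2 - 12*w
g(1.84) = -18.63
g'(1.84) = -20.08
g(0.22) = -1.85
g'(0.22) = -0.64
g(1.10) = -7.06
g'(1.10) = -11.20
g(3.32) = -61.49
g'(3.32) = -37.84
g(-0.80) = -7.44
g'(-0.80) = 11.60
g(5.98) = -204.60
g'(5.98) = -69.76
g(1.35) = -10.24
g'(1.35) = -14.20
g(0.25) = -1.88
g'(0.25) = -1.00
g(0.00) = -2.00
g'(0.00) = 2.00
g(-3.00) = -62.00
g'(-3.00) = 38.00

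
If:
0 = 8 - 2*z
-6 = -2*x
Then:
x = 3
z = 4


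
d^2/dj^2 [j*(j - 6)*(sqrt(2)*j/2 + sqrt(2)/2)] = sqrt(2)*(3*j - 5)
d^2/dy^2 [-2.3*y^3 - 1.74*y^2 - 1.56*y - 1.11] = -13.8*y - 3.48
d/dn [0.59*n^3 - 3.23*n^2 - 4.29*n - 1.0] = 1.77*n^2 - 6.46*n - 4.29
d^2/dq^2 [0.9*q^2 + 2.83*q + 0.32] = 1.80000000000000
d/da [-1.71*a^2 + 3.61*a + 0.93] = 3.61 - 3.42*a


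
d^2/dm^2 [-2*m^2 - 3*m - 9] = -4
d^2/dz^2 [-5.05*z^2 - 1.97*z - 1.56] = -10.1000000000000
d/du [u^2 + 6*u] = 2*u + 6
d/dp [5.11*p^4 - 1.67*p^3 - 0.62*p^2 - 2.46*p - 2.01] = 20.44*p^3 - 5.01*p^2 - 1.24*p - 2.46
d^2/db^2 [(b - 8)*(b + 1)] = 2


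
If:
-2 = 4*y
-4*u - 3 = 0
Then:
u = -3/4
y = -1/2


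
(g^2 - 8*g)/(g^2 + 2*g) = (g - 8)/(g + 2)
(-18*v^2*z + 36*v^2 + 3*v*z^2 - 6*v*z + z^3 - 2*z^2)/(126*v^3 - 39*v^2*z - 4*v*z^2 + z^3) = (z - 2)/(-7*v + z)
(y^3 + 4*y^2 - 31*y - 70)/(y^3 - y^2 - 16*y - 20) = (y + 7)/(y + 2)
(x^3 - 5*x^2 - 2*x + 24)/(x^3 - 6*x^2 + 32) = (x - 3)/(x - 4)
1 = 1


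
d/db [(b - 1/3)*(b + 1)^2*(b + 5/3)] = 4*b^3 + 10*b^2 + 56*b/9 + 2/9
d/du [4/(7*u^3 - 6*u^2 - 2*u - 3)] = 4*(-21*u^2 + 12*u + 2)/(-7*u^3 + 6*u^2 + 2*u + 3)^2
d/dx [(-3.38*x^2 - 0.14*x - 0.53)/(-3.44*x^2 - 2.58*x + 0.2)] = (8.2388*x^2 - 4.9984*x - 1.3954)/(11.8336*x^4 + 17.7504*x^3 + 5.2804*x^2 - 1.032*x + 0.04)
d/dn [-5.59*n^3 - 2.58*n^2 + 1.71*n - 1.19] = -16.77*n^2 - 5.16*n + 1.71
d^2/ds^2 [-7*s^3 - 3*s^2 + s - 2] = -42*s - 6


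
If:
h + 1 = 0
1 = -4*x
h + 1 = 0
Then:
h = -1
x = -1/4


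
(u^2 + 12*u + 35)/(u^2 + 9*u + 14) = (u + 5)/(u + 2)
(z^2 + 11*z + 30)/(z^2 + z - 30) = (z + 5)/(z - 5)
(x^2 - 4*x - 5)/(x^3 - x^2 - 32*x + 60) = (x + 1)/(x^2 + 4*x - 12)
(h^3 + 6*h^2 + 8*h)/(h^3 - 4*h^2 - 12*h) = (h + 4)/(h - 6)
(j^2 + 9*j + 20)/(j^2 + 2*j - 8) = (j + 5)/(j - 2)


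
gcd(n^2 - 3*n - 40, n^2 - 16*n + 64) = n - 8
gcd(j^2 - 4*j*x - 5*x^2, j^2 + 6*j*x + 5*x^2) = j + x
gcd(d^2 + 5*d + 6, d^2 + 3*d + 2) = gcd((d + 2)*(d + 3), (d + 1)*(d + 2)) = d + 2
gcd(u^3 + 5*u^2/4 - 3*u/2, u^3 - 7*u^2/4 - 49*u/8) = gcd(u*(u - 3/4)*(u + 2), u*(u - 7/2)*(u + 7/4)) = u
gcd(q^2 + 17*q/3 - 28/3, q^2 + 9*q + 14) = q + 7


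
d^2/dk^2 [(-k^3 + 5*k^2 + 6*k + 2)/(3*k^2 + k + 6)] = 4*(28*k^3 - 117*k^2 - 207*k + 55)/(27*k^6 + 27*k^5 + 171*k^4 + 109*k^3 + 342*k^2 + 108*k + 216)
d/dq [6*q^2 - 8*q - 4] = 12*q - 8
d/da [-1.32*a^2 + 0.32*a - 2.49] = 0.32 - 2.64*a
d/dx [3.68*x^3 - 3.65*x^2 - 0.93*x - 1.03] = 11.04*x^2 - 7.3*x - 0.93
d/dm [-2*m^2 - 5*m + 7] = -4*m - 5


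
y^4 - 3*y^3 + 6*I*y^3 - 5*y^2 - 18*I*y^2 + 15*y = y*(y - 3)*(y + I)*(y + 5*I)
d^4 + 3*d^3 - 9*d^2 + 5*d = d*(d - 1)^2*(d + 5)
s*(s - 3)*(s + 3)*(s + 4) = s^4 + 4*s^3 - 9*s^2 - 36*s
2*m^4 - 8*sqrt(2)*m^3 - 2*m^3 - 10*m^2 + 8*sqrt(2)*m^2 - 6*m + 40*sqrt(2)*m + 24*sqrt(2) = (m - 3)*(m - 4*sqrt(2))*(sqrt(2)*m + sqrt(2))^2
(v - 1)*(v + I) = v^2 - v + I*v - I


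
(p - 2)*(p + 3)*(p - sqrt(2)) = p^3 - sqrt(2)*p^2 + p^2 - 6*p - sqrt(2)*p + 6*sqrt(2)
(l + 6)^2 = l^2 + 12*l + 36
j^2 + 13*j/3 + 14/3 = (j + 2)*(j + 7/3)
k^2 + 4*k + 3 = (k + 1)*(k + 3)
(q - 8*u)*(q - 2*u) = q^2 - 10*q*u + 16*u^2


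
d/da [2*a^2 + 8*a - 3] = 4*a + 8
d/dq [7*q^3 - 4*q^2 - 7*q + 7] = 21*q^2 - 8*q - 7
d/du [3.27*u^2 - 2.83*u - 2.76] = 6.54*u - 2.83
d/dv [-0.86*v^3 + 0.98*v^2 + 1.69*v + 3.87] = -2.58*v^2 + 1.96*v + 1.69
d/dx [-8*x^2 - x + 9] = -16*x - 1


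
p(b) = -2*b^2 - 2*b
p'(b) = -4*b - 2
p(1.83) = -10.36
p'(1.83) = -9.32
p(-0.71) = 0.41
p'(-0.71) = 0.84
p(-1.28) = -0.72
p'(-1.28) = 3.12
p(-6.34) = -67.71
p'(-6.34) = 23.36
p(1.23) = -5.49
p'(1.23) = -6.92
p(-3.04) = -12.40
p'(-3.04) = 10.16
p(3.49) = -31.34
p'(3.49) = -15.96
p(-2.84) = -10.45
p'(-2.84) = 9.36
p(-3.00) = -12.00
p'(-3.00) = 10.00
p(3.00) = -24.00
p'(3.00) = -14.00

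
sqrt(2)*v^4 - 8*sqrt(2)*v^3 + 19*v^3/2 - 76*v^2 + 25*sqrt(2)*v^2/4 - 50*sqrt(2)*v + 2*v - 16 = (v - 8)*(v + sqrt(2)/2)*(v + 4*sqrt(2))*(sqrt(2)*v + 1/2)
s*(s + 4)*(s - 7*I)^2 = s^4 + 4*s^3 - 14*I*s^3 - 49*s^2 - 56*I*s^2 - 196*s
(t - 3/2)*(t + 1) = t^2 - t/2 - 3/2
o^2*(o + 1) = o^3 + o^2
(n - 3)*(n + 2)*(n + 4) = n^3 + 3*n^2 - 10*n - 24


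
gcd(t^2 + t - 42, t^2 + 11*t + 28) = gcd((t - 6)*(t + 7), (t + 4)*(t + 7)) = t + 7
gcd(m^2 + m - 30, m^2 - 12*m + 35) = m - 5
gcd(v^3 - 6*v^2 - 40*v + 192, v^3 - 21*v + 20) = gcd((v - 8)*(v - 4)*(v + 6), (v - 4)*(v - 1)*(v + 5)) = v - 4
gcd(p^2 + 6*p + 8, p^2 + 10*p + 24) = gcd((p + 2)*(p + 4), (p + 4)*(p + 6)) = p + 4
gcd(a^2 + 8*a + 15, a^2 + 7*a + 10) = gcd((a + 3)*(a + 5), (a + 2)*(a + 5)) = a + 5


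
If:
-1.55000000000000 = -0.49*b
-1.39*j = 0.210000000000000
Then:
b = 3.16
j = -0.15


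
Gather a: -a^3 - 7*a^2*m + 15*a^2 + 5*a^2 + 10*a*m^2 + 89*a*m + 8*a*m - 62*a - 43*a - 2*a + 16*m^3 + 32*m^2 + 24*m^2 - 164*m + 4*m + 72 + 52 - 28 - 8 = -a^3 + a^2*(20 - 7*m) + a*(10*m^2 + 97*m - 107) + 16*m^3 + 56*m^2 - 160*m + 88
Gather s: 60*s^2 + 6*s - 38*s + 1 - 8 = 60*s^2 - 32*s - 7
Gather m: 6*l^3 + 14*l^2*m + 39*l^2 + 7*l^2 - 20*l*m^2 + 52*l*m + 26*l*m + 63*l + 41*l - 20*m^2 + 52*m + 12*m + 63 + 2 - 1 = 6*l^3 + 46*l^2 + 104*l + m^2*(-20*l - 20) + m*(14*l^2 + 78*l + 64) + 64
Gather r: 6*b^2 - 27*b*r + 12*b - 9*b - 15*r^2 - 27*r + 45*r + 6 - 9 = 6*b^2 + 3*b - 15*r^2 + r*(18 - 27*b) - 3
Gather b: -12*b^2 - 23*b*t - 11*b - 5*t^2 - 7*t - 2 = -12*b^2 + b*(-23*t - 11) - 5*t^2 - 7*t - 2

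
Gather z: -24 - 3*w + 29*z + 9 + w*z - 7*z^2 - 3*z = -3*w - 7*z^2 + z*(w + 26) - 15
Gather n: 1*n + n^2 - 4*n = n^2 - 3*n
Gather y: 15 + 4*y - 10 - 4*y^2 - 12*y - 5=-4*y^2 - 8*y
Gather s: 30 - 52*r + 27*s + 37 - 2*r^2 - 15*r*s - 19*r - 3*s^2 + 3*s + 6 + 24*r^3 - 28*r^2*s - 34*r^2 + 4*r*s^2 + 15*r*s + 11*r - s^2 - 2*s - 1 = 24*r^3 - 36*r^2 - 60*r + s^2*(4*r - 4) + s*(28 - 28*r^2) + 72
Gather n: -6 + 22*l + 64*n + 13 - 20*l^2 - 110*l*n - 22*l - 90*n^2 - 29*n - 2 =-20*l^2 - 90*n^2 + n*(35 - 110*l) + 5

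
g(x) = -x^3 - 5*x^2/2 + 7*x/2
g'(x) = -3*x^2 - 5*x + 7/2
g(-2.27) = -9.13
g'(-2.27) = -0.61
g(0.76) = 0.78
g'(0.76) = -2.03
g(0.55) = 1.00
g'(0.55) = -0.16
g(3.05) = -40.95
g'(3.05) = -39.66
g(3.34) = -53.46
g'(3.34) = -46.67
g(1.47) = -3.43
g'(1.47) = -10.33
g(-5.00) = 45.00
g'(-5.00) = -46.50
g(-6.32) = 130.46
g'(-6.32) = -84.73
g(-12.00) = 1326.00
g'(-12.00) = -368.50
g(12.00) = -2046.00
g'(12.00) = -488.50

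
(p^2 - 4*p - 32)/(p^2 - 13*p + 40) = (p + 4)/(p - 5)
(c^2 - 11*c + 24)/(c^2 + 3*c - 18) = (c - 8)/(c + 6)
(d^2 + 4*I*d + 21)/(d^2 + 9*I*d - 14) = (d - 3*I)/(d + 2*I)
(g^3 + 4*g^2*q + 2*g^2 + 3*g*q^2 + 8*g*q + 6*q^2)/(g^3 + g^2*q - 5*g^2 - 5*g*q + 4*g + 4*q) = (g^2 + 3*g*q + 2*g + 6*q)/(g^2 - 5*g + 4)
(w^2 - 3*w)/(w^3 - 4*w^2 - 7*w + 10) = w*(w - 3)/(w^3 - 4*w^2 - 7*w + 10)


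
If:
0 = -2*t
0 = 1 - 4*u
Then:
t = 0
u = 1/4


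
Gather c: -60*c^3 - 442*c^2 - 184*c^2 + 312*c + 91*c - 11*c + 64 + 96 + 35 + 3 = -60*c^3 - 626*c^2 + 392*c + 198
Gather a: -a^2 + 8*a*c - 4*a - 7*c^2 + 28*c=-a^2 + a*(8*c - 4) - 7*c^2 + 28*c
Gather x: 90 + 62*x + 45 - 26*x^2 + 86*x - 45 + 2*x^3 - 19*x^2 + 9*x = 2*x^3 - 45*x^2 + 157*x + 90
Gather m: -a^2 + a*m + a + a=-a^2 + a*m + 2*a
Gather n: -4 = -4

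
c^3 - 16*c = c*(c - 4)*(c + 4)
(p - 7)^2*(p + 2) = p^3 - 12*p^2 + 21*p + 98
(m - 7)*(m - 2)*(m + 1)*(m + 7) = m^4 - m^3 - 51*m^2 + 49*m + 98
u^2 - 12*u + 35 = (u - 7)*(u - 5)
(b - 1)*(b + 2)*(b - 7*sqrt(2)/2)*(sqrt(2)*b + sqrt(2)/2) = sqrt(2)*b^4 - 7*b^3 + 3*sqrt(2)*b^3/2 - 21*b^2/2 - 3*sqrt(2)*b^2/2 - sqrt(2)*b + 21*b/2 + 7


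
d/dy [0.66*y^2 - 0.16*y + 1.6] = 1.32*y - 0.16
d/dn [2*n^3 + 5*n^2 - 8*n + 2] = 6*n^2 + 10*n - 8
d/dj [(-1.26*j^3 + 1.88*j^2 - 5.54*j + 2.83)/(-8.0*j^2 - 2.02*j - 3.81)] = (10.08*j^4 + 5.0904*j^3 - 33.7158*j^2 + 30.9544*j + 26.824)/(64.0*j^4 + 32.32*j^3 + 65.0404*j^2 + 15.3924*j + 14.5161)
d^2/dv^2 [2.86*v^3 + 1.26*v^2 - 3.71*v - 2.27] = 17.16*v + 2.52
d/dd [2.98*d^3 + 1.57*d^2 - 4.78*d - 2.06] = 8.94*d^2 + 3.14*d - 4.78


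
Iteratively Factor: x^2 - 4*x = (x)*(x - 4)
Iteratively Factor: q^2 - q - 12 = (q - 4)*(q + 3)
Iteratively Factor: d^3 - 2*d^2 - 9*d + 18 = (d + 3)*(d^2 - 5*d + 6) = (d - 3)*(d + 3)*(d - 2)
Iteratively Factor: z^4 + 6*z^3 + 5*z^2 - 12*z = (z + 3)*(z^3 + 3*z^2 - 4*z) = z*(z + 3)*(z^2 + 3*z - 4) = z*(z + 3)*(z + 4)*(z - 1)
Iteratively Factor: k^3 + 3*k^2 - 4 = (k - 1)*(k^2 + 4*k + 4) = (k - 1)*(k + 2)*(k + 2)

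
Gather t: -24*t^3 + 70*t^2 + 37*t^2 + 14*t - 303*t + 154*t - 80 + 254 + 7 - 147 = -24*t^3 + 107*t^2 - 135*t + 34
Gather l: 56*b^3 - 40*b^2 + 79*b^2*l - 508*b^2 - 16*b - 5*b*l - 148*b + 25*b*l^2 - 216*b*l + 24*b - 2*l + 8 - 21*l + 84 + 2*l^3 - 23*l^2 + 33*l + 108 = 56*b^3 - 548*b^2 - 140*b + 2*l^3 + l^2*(25*b - 23) + l*(79*b^2 - 221*b + 10) + 200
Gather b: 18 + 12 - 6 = 24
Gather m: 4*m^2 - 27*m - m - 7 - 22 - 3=4*m^2 - 28*m - 32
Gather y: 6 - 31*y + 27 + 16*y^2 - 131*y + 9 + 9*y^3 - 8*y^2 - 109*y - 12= 9*y^3 + 8*y^2 - 271*y + 30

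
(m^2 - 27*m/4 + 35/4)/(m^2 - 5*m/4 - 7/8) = 2*(m - 5)/(2*m + 1)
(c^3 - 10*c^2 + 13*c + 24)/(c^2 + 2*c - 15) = (c^2 - 7*c - 8)/(c + 5)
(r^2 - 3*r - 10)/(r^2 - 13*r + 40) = (r + 2)/(r - 8)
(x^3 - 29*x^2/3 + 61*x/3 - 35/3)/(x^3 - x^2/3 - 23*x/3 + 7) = (3*x^2 - 26*x + 35)/(3*x^2 + 2*x - 21)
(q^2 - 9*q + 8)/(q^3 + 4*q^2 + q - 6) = (q - 8)/(q^2 + 5*q + 6)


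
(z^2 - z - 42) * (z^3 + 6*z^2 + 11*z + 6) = z^5 + 5*z^4 - 37*z^3 - 257*z^2 - 468*z - 252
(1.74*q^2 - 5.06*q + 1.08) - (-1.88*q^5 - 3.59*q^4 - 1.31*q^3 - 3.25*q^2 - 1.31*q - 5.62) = 1.88*q^5 + 3.59*q^4 + 1.31*q^3 + 4.99*q^2 - 3.75*q + 6.7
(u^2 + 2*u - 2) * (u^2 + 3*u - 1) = u^4 + 5*u^3 + 3*u^2 - 8*u + 2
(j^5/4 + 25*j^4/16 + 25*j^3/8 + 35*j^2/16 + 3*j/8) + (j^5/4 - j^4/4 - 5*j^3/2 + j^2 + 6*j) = j^5/2 + 21*j^4/16 + 5*j^3/8 + 51*j^2/16 + 51*j/8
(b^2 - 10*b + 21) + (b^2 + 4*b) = 2*b^2 - 6*b + 21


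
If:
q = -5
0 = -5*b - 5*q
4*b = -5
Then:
No Solution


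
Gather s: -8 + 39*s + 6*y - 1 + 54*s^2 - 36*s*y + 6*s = 54*s^2 + s*(45 - 36*y) + 6*y - 9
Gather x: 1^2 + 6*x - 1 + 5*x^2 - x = 5*x^2 + 5*x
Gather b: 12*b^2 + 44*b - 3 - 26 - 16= 12*b^2 + 44*b - 45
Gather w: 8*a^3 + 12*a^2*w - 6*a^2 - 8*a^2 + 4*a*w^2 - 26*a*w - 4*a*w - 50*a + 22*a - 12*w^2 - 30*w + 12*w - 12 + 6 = 8*a^3 - 14*a^2 - 28*a + w^2*(4*a - 12) + w*(12*a^2 - 30*a - 18) - 6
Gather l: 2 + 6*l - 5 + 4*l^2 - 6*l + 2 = 4*l^2 - 1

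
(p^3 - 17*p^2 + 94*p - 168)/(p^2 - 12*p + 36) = (p^2 - 11*p + 28)/(p - 6)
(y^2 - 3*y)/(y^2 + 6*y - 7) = y*(y - 3)/(y^2 + 6*y - 7)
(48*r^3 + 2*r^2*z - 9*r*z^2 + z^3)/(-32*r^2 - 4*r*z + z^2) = (-6*r^2 - r*z + z^2)/(4*r + z)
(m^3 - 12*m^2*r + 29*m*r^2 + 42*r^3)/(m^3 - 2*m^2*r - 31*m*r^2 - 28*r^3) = (m - 6*r)/(m + 4*r)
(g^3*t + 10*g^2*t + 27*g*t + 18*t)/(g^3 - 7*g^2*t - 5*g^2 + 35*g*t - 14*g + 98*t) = t*(g^3 + 10*g^2 + 27*g + 18)/(g^3 - 7*g^2*t - 5*g^2 + 35*g*t - 14*g + 98*t)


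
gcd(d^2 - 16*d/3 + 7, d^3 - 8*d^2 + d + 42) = d - 3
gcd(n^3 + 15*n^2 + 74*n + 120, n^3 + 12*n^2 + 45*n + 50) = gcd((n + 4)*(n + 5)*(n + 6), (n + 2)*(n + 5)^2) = n + 5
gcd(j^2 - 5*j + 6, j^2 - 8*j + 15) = j - 3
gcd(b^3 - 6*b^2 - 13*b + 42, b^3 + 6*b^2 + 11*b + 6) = b + 3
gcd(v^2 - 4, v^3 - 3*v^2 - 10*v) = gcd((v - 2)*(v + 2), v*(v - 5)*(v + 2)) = v + 2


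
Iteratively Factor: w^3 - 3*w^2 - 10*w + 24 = (w - 4)*(w^2 + w - 6) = (w - 4)*(w - 2)*(w + 3)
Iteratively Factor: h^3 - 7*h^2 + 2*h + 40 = (h + 2)*(h^2 - 9*h + 20) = (h - 5)*(h + 2)*(h - 4)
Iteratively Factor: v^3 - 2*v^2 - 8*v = (v - 4)*(v^2 + 2*v) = (v - 4)*(v + 2)*(v)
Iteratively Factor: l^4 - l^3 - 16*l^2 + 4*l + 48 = (l + 2)*(l^3 - 3*l^2 - 10*l + 24) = (l - 4)*(l + 2)*(l^2 + l - 6) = (l - 4)*(l - 2)*(l + 2)*(l + 3)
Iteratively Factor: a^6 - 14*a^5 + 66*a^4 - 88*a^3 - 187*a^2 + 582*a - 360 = (a - 5)*(a^5 - 9*a^4 + 21*a^3 + 17*a^2 - 102*a + 72) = (a - 5)*(a - 3)*(a^4 - 6*a^3 + 3*a^2 + 26*a - 24) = (a - 5)*(a - 3)^2*(a^3 - 3*a^2 - 6*a + 8) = (a - 5)*(a - 3)^2*(a + 2)*(a^2 - 5*a + 4) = (a - 5)*(a - 3)^2*(a - 1)*(a + 2)*(a - 4)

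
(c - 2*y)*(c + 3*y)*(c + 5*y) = c^3 + 6*c^2*y - c*y^2 - 30*y^3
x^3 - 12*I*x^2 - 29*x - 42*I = (x - 7*I)*(x - 6*I)*(x + I)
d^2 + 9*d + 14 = (d + 2)*(d + 7)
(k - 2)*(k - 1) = k^2 - 3*k + 2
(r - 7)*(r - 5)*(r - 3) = r^3 - 15*r^2 + 71*r - 105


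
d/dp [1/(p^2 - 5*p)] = (5 - 2*p)/(p^2*(p - 5)^2)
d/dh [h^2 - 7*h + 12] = 2*h - 7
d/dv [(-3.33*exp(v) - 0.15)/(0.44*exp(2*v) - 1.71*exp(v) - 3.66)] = (1.4652*exp(2*v) + 0.132*exp(v) + 11.9313)*exp(v)/(0.1936*exp(4*v) - 1.5048*exp(3*v) - 0.2967*exp(2*v) + 12.5172*exp(v) + 13.3956)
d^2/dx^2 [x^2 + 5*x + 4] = 2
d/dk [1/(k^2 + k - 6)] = (-2*k - 1)/(k^2 + k - 6)^2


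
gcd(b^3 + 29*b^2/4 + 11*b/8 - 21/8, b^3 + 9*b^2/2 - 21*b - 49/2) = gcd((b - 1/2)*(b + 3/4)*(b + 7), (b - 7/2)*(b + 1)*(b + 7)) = b + 7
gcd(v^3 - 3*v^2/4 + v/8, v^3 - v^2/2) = v^2 - v/2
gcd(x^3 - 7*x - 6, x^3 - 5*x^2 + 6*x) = x - 3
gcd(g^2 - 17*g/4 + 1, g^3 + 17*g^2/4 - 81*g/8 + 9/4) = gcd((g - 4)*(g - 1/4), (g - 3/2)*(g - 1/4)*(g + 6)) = g - 1/4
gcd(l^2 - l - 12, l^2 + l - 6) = l + 3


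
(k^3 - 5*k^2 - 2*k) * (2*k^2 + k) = 2*k^5 - 9*k^4 - 9*k^3 - 2*k^2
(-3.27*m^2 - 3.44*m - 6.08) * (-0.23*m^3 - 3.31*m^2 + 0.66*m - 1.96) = 0.7521*m^5 + 11.6149*m^4 + 10.6266*m^3 + 24.2636*m^2 + 2.7296*m + 11.9168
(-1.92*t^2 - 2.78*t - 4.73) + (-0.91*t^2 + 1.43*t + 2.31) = -2.83*t^2 - 1.35*t - 2.42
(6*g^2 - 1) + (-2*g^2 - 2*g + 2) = 4*g^2 - 2*g + 1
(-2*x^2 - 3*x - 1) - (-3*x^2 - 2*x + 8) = x^2 - x - 9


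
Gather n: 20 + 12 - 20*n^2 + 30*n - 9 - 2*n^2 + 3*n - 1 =-22*n^2 + 33*n + 22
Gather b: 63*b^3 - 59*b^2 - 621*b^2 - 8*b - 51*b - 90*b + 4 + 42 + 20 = 63*b^3 - 680*b^2 - 149*b + 66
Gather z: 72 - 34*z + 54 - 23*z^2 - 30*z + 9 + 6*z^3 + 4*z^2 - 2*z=6*z^3 - 19*z^2 - 66*z + 135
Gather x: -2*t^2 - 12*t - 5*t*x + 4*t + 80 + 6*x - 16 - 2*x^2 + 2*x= -2*t^2 - 8*t - 2*x^2 + x*(8 - 5*t) + 64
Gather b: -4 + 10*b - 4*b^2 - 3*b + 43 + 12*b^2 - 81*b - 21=8*b^2 - 74*b + 18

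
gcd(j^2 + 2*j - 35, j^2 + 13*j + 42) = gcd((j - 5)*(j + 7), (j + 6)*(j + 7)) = j + 7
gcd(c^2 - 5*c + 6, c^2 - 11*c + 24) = c - 3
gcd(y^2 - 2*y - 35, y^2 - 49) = y - 7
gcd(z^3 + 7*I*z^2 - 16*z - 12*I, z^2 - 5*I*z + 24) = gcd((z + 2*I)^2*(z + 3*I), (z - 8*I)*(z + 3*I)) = z + 3*I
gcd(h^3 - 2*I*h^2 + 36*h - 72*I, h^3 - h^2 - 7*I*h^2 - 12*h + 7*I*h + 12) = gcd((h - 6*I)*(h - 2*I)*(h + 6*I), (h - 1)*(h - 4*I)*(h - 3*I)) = 1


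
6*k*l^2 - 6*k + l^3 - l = (6*k + l)*(l - 1)*(l + 1)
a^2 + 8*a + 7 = (a + 1)*(a + 7)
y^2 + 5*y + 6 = (y + 2)*(y + 3)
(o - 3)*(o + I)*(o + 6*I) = o^3 - 3*o^2 + 7*I*o^2 - 6*o - 21*I*o + 18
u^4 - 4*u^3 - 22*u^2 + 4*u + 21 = (u - 7)*(u - 1)*(u + 1)*(u + 3)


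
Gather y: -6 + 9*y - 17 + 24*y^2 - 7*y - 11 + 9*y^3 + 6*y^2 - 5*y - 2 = 9*y^3 + 30*y^2 - 3*y - 36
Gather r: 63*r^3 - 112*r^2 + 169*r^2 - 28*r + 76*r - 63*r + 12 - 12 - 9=63*r^3 + 57*r^2 - 15*r - 9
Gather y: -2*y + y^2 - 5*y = y^2 - 7*y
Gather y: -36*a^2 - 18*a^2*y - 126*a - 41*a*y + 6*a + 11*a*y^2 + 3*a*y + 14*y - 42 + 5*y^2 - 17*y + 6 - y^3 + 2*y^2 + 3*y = -36*a^2 - 120*a - y^3 + y^2*(11*a + 7) + y*(-18*a^2 - 38*a) - 36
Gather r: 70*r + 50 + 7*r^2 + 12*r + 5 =7*r^2 + 82*r + 55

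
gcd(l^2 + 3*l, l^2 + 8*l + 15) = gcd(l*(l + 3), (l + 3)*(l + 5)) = l + 3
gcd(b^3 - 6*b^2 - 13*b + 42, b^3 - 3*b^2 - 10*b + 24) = b^2 + b - 6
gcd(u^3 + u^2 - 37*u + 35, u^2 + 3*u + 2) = 1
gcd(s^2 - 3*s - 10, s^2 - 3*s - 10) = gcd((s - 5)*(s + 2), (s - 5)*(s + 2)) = s^2 - 3*s - 10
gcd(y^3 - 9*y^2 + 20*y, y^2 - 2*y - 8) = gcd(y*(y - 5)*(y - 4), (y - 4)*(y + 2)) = y - 4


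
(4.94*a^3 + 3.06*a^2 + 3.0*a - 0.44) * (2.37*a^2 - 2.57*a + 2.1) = 11.7078*a^5 - 5.4436*a^4 + 9.6198*a^3 - 2.3268*a^2 + 7.4308*a - 0.924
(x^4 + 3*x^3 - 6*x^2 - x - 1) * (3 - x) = -x^5 + 15*x^3 - 17*x^2 - 2*x - 3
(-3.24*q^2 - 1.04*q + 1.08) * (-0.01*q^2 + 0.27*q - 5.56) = 0.0324*q^4 - 0.8644*q^3 + 17.7228*q^2 + 6.074*q - 6.0048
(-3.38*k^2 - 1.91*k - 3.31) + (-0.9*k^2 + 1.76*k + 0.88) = -4.28*k^2 - 0.15*k - 2.43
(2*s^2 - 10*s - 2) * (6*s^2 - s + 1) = 12*s^4 - 62*s^3 - 8*s - 2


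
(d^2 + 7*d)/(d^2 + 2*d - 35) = d/(d - 5)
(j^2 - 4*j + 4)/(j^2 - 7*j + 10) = (j - 2)/(j - 5)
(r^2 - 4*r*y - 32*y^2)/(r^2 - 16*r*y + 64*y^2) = (-r - 4*y)/(-r + 8*y)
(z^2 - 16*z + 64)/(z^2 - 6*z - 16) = (z - 8)/(z + 2)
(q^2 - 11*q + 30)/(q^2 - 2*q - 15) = (q - 6)/(q + 3)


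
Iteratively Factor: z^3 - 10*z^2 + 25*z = (z)*(z^2 - 10*z + 25) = z*(z - 5)*(z - 5)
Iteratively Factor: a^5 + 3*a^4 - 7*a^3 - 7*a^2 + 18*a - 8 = (a - 1)*(a^4 + 4*a^3 - 3*a^2 - 10*a + 8) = (a - 1)^2*(a^3 + 5*a^2 + 2*a - 8) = (a - 1)^3*(a^2 + 6*a + 8) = (a - 1)^3*(a + 2)*(a + 4)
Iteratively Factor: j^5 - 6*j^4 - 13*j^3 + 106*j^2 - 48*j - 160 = (j - 4)*(j^4 - 2*j^3 - 21*j^2 + 22*j + 40) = (j - 4)*(j + 4)*(j^3 - 6*j^2 + 3*j + 10) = (j - 4)*(j - 2)*(j + 4)*(j^2 - 4*j - 5) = (j - 5)*(j - 4)*(j - 2)*(j + 4)*(j + 1)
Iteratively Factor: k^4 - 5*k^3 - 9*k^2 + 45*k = (k)*(k^3 - 5*k^2 - 9*k + 45) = k*(k + 3)*(k^2 - 8*k + 15) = k*(k - 3)*(k + 3)*(k - 5)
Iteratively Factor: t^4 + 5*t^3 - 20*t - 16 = (t - 2)*(t^3 + 7*t^2 + 14*t + 8) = (t - 2)*(t + 2)*(t^2 + 5*t + 4) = (t - 2)*(t + 2)*(t + 4)*(t + 1)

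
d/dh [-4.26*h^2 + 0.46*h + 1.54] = 0.46 - 8.52*h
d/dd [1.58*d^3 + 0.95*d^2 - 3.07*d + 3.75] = 4.74*d^2 + 1.9*d - 3.07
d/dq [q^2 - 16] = 2*q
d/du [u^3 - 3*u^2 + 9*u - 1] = 3*u^2 - 6*u + 9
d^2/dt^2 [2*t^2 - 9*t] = 4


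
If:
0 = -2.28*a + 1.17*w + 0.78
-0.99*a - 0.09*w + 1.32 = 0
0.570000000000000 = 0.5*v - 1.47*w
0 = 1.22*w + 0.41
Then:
No Solution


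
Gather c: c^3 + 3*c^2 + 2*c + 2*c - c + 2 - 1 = c^3 + 3*c^2 + 3*c + 1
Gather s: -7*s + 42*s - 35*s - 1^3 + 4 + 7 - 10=0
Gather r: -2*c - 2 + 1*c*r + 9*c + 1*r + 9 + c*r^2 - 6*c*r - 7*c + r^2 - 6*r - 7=r^2*(c + 1) + r*(-5*c - 5)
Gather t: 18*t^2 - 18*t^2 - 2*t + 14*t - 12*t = 0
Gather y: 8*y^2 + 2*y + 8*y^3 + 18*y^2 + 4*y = 8*y^3 + 26*y^2 + 6*y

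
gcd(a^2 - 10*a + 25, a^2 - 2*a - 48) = 1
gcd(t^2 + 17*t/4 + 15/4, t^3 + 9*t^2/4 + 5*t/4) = t + 5/4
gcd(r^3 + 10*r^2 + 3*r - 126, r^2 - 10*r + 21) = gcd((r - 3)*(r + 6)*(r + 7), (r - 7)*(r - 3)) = r - 3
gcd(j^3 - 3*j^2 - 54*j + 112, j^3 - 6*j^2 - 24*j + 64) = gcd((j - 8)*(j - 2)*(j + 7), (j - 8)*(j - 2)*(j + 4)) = j^2 - 10*j + 16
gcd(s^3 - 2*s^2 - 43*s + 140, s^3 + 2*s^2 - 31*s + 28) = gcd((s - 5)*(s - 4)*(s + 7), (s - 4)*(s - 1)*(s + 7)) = s^2 + 3*s - 28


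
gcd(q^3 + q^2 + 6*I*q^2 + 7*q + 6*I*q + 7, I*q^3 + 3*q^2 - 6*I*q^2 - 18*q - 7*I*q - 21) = q + 1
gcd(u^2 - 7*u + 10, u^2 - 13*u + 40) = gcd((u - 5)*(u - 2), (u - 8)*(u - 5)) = u - 5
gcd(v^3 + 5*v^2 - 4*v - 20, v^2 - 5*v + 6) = v - 2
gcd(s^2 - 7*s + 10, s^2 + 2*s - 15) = 1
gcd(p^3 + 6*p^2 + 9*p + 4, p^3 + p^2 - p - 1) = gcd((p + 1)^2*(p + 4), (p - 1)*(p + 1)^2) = p^2 + 2*p + 1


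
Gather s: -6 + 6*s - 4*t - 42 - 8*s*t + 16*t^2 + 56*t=s*(6 - 8*t) + 16*t^2 + 52*t - 48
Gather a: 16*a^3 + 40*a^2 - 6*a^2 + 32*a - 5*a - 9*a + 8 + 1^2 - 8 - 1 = 16*a^3 + 34*a^2 + 18*a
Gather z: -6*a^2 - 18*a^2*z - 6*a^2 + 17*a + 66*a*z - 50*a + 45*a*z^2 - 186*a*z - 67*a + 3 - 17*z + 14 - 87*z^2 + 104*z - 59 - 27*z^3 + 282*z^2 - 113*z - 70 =-12*a^2 - 100*a - 27*z^3 + z^2*(45*a + 195) + z*(-18*a^2 - 120*a - 26) - 112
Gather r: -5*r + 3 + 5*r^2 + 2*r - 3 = 5*r^2 - 3*r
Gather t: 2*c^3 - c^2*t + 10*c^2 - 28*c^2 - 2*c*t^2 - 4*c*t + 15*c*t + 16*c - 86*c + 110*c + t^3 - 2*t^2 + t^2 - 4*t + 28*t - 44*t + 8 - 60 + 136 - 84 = 2*c^3 - 18*c^2 + 40*c + t^3 + t^2*(-2*c - 1) + t*(-c^2 + 11*c - 20)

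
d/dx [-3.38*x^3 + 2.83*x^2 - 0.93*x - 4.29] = -10.14*x^2 + 5.66*x - 0.93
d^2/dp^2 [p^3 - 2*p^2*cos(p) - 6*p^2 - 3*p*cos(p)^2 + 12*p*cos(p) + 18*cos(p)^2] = 2*p^2*cos(p) + 8*p*sin(p) - 12*p*cos(p) + 6*p*cos(2*p) + 6*p - 24*sin(p) + 6*sin(2*p) - 4*cos(p) - 36*cos(2*p) - 12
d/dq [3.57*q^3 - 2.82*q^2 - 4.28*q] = 10.71*q^2 - 5.64*q - 4.28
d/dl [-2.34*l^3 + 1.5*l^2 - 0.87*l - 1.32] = -7.02*l^2 + 3.0*l - 0.87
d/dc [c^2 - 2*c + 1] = 2*c - 2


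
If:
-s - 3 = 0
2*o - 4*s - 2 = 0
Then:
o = -5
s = -3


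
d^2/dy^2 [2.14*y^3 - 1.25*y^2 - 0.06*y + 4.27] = 12.84*y - 2.5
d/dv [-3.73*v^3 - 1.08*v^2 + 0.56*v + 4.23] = -11.19*v^2 - 2.16*v + 0.56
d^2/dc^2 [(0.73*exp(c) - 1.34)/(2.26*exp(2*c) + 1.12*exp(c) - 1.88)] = (3.728548*exp(4*c) - 29.224512*exp(3*c) + 8.43431999999999*exp(2*c) - 22.917376*exp(c) - 0.241392)*exp(c)/(11.543176*exp(6*c) + 17.161536*exp(5*c) - 20.302032*exp(4*c) - 27.147008*exp(3*c) + 16.888416*exp(2*c) + 11.875584*exp(c) - 6.644672)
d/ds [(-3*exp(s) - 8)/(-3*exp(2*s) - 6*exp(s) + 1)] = (-6*(exp(s) + 1)*(3*exp(s) + 8) + 9*exp(2*s) + 18*exp(s) - 3)*exp(s)/(3*exp(2*s) + 6*exp(s) - 1)^2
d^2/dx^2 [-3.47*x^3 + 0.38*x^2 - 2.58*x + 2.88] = 0.76 - 20.82*x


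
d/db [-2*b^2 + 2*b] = 2 - 4*b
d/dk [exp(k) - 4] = exp(k)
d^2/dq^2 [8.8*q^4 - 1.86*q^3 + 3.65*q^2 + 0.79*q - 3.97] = 105.6*q^2 - 11.16*q + 7.3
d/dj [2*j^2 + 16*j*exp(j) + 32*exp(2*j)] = 16*j*exp(j) + 4*j + 64*exp(2*j) + 16*exp(j)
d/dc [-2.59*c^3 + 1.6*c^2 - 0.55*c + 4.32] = -7.77*c^2 + 3.2*c - 0.55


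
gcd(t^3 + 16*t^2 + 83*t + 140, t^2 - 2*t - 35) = t + 5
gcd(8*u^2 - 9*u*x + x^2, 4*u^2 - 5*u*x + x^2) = -u + x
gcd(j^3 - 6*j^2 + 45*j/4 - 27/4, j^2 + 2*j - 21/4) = j - 3/2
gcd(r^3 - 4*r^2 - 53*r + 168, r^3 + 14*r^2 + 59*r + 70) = r + 7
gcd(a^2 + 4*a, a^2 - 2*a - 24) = a + 4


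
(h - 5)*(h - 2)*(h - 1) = h^3 - 8*h^2 + 17*h - 10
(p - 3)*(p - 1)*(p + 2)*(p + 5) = p^4 + 3*p^3 - 15*p^2 - 19*p + 30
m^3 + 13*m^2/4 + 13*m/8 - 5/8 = (m - 1/4)*(m + 1)*(m + 5/2)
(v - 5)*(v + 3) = v^2 - 2*v - 15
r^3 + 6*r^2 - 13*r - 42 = (r - 3)*(r + 2)*(r + 7)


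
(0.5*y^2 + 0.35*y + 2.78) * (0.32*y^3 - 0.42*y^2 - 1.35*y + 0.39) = 0.16*y^5 - 0.098*y^4 + 0.0675999999999999*y^3 - 1.4451*y^2 - 3.6165*y + 1.0842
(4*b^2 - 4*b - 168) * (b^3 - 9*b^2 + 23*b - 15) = 4*b^5 - 40*b^4 - 40*b^3 + 1360*b^2 - 3804*b + 2520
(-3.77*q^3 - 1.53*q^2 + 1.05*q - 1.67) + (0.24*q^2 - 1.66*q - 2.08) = -3.77*q^3 - 1.29*q^2 - 0.61*q - 3.75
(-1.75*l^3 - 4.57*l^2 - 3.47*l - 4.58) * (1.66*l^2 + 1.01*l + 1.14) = -2.905*l^5 - 9.3537*l^4 - 12.3709*l^3 - 16.3173*l^2 - 8.5816*l - 5.2212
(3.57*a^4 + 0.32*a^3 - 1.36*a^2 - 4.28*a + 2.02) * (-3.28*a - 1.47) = -11.7096*a^5 - 6.2975*a^4 + 3.9904*a^3 + 16.0376*a^2 - 0.334*a - 2.9694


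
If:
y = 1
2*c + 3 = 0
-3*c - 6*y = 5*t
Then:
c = -3/2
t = -3/10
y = 1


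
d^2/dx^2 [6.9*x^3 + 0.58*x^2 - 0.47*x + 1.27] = 41.4*x + 1.16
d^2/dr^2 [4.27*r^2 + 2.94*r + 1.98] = 8.54000000000000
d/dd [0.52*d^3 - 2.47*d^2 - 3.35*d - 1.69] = 1.56*d^2 - 4.94*d - 3.35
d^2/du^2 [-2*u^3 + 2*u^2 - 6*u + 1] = 4 - 12*u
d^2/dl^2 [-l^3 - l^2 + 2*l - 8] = -6*l - 2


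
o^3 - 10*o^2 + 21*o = o*(o - 7)*(o - 3)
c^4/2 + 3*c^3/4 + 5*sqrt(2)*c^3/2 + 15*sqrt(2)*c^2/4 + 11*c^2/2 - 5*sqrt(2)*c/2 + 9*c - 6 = (c/2 + sqrt(2))*(c - 1/2)*(c + 2)*(c + 3*sqrt(2))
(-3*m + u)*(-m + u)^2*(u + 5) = -3*m^3*u - 15*m^3 + 7*m^2*u^2 + 35*m^2*u - 5*m*u^3 - 25*m*u^2 + u^4 + 5*u^3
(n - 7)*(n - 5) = n^2 - 12*n + 35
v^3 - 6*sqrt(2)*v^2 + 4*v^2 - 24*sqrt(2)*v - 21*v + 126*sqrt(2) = (v - 3)*(v + 7)*(v - 6*sqrt(2))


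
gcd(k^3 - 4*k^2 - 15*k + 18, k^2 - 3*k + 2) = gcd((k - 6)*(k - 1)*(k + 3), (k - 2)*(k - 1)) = k - 1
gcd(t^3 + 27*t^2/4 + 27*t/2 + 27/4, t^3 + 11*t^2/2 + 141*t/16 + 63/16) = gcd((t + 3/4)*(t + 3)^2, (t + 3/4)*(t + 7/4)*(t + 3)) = t^2 + 15*t/4 + 9/4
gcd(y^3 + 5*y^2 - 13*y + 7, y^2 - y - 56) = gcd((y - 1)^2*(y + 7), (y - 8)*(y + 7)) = y + 7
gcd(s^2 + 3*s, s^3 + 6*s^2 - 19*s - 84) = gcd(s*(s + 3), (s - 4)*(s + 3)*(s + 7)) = s + 3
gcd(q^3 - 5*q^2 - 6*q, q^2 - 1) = q + 1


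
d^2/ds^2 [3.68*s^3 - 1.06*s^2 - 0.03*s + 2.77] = 22.08*s - 2.12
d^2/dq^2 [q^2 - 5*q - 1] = 2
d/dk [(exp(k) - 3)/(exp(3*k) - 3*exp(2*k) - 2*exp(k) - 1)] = ((exp(k) - 3)*(-3*exp(2*k) + 6*exp(k) + 2) + exp(3*k) - 3*exp(2*k) - 2*exp(k) - 1)*exp(k)/(-exp(3*k) + 3*exp(2*k) + 2*exp(k) + 1)^2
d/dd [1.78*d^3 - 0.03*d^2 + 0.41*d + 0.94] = 5.34*d^2 - 0.06*d + 0.41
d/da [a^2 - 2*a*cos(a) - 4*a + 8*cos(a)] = 2*a*sin(a) + 2*a - 8*sin(a) - 2*cos(a) - 4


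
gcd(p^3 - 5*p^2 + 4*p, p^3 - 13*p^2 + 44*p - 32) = p^2 - 5*p + 4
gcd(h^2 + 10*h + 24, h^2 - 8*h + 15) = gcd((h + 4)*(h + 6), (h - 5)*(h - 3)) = 1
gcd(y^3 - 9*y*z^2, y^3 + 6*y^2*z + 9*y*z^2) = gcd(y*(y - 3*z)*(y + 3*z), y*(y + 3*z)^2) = y^2 + 3*y*z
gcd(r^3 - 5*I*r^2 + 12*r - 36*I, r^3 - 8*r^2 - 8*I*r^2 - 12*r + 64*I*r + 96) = r^2 - 8*I*r - 12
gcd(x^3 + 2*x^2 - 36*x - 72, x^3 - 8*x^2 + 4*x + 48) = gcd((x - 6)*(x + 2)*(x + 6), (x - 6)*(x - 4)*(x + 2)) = x^2 - 4*x - 12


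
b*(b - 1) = b^2 - b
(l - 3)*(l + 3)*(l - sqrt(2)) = l^3 - sqrt(2)*l^2 - 9*l + 9*sqrt(2)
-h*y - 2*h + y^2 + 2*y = (-h + y)*(y + 2)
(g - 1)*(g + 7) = g^2 + 6*g - 7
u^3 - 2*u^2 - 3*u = u*(u - 3)*(u + 1)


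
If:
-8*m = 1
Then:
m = -1/8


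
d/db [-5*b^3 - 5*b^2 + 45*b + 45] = -15*b^2 - 10*b + 45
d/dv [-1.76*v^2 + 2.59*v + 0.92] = 2.59 - 3.52*v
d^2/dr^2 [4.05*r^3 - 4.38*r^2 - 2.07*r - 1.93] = 24.3*r - 8.76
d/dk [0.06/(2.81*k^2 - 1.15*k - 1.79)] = (0.069 - 0.3372*k)/(-2.81*k^2 + 1.15*k + 1.79)^2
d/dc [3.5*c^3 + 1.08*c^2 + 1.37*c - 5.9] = 10.5*c^2 + 2.16*c + 1.37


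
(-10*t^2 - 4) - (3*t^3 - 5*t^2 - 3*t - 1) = -3*t^3 - 5*t^2 + 3*t - 3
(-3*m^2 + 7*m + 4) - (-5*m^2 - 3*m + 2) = 2*m^2 + 10*m + 2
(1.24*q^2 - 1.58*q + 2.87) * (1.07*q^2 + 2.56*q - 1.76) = 1.3268*q^4 + 1.4838*q^3 - 3.1563*q^2 + 10.128*q - 5.0512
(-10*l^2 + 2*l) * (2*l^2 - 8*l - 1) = -20*l^4 + 84*l^3 - 6*l^2 - 2*l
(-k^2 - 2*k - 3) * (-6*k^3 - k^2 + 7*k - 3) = 6*k^5 + 13*k^4 + 13*k^3 - 8*k^2 - 15*k + 9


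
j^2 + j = j*(j + 1)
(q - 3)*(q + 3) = q^2 - 9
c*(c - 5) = c^2 - 5*c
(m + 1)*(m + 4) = m^2 + 5*m + 4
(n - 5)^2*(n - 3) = n^3 - 13*n^2 + 55*n - 75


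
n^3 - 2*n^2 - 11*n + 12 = (n - 4)*(n - 1)*(n + 3)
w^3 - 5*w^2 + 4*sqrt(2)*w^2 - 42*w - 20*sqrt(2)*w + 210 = (w - 5)*(w - 3*sqrt(2))*(w + 7*sqrt(2))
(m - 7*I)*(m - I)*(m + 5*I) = m^3 - 3*I*m^2 + 33*m - 35*I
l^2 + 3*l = l*(l + 3)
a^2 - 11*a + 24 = (a - 8)*(a - 3)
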